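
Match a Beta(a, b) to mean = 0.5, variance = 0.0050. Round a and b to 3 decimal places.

Write ν = a+b; then a = μν and Var = μ(1−μ)/(ν+1).
ν = μ(1−μ)/Var − 1 = 0.25/0.0050 − 1 = 49.0000.
a = 0.5·49.0000 = 24.500, b = 0.5·49.0000 = 24.500.

a = 24.500, b = 24.500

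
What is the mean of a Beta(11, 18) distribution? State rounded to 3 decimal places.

0.379

The Beta mean is α/(α+β) = 11/(11+18) = 0.379.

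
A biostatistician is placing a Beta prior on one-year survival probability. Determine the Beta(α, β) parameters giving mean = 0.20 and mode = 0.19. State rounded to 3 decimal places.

With s = α+β: μ = α/s and mode = (α−1)/(s−2). Eliminating α = μs,
μs − 1 = m(s−2) ⇒ s(μ−m) = 1−2m ⇒ s = 0.62/0.01 = 62.0000.
So α = μs = 12.400, β = (1−μ)s = 49.600.

α = 12.400, β = 49.600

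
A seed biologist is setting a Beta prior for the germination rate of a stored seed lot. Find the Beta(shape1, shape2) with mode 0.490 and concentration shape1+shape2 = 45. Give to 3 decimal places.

For shape1,shape2>1 the mode is (shape1−1)/(shape1+shape2−2), so shape1 = mode·(κ−2)+1 = 0.490×43+1 = 22.070.
And shape2 = (1−mode)·(κ−2)+1 = 0.510×43+1 = 22.930.

shape1 = 22.070, shape2 = 22.930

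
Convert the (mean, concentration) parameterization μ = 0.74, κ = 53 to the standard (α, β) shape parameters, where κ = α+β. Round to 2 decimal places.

α = μκ = 0.74×53 = 39.22 and β = (1−μ)κ = 0.26×53 = 13.78.

α = 39.22, β = 13.78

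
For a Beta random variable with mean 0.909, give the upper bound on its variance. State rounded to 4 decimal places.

For fixed mean μ the Beta variance is μ(1−μ)/(α+β+1), increasing as α+β decreases.
Its least upper bound (not attained) is μ(1−μ) = 0.909·0.091 = 0.0827.

0.0827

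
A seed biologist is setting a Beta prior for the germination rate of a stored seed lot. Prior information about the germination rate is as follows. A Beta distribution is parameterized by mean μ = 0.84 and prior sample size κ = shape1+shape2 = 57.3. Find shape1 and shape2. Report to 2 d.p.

Split κ in proportion μ : (1−μ): shape1 = 0.84·57.3 = 48.13, shape2 = 57.3 − 48.13 = 9.17.

shape1 = 48.13, shape2 = 9.17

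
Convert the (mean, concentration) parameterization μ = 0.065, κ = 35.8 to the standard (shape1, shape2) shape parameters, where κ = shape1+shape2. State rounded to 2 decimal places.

Split κ in proportion μ : (1−μ): shape1 = 0.065·35.8 = 2.33, shape2 = 35.8 − 2.33 = 33.47.

shape1 = 2.33, shape2 = 33.47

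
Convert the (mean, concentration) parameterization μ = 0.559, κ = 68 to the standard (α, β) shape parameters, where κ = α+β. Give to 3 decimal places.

Split κ in proportion μ : (1−μ): α = 0.559·68 = 38.012, β = 68 − 38.012 = 29.988.

α = 38.012, β = 29.988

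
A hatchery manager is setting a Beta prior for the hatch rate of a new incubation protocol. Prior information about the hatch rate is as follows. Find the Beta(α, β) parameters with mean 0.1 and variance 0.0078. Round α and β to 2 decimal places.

Write ν = α+β; then α = μν and Var = μ(1−μ)/(ν+1).
ν = μ(1−μ)/Var − 1 = 0.09/0.0078 − 1 = 10.5385.
α = 0.1·10.5385 = 1.05, β = 0.9·10.5385 = 9.48.

α = 1.05, β = 9.48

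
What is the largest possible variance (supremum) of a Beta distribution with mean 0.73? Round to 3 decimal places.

0.197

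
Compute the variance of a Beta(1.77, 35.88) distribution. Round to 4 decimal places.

0.0012

Var = αβ/[(α+β)²(α+β+1)] = (1.77×35.88)/(37.65²×38.65) = 63.5076/54787.244625 = 0.0012.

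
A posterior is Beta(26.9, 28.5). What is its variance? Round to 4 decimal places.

α+β = 55.4 and αβ = 766.65, so Var = αβ/[(α+β)²(α+β+1)] = 766.65/173100.624 = 0.0044.

0.0044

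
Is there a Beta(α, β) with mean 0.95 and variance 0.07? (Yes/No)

No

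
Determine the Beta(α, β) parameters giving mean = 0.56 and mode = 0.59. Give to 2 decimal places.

α = 3.36, β = 2.64

Let s = α+β. Mean gives α = μs = 0.56s; mode gives (α−1)/(s−2) = 0.59.
Substituting: 0.56s − 1 = 0.59(s−2) = 0.59s − 1.18, so -0.03s = -0.18 and s = 6.0000.
Then α = 0.56×6.0000 = 3.36 and β = s−α = 2.64.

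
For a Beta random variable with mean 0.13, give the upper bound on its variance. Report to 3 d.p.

0.113

Var = μ(1−μ)/(α+β+1), which approaches μ(1−μ) as α+β → 0.
So the supremum is μ(1−μ) = 0.13×0.87 = 0.113.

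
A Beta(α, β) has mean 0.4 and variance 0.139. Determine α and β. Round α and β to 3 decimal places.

Write ν = α+β; then α = μν and Var = μ(1−μ)/(ν+1).
ν = μ(1−μ)/Var − 1 = 0.24/0.139 − 1 = 0.7266.
α = 0.4·0.7266 = 0.291, β = 0.6·0.7266 = 0.436.

α = 0.291, β = 0.436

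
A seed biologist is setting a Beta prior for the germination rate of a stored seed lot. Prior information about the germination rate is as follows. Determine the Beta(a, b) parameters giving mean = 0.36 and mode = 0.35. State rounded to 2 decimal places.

Let s = a+b. Mean gives a = μs = 0.36s; mode gives (a−1)/(s−2) = 0.35.
Substituting: 0.36s − 1 = 0.35(s−2) = 0.35s − 0.70, so 0.01s = 0.30 and s = 30.0000.
Then a = 0.36×30.0000 = 10.80 and b = s−a = 19.20.

a = 10.80, b = 19.20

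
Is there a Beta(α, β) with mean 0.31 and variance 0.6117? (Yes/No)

No

The Beta variance bound is σ² < μ(1−μ).
Here μ(1−μ) = 0.31×0.69 = 0.2139, and 0.6117 ≥ 0.2139.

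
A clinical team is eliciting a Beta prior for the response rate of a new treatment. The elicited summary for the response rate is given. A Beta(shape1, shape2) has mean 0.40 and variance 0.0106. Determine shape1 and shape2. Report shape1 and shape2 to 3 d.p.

Let s = shape1+shape2. The Beta variance is μ(1−μ)/(s+1).
So s+1 = μ(1−μ)/σ² = (0.40×0.60)/0.0106 = 0.2400/0.0106 = 22.6415, giving s = 21.6415.
Then shape1 = μs = 0.40×21.6415 = 8.657 and shape2 = (1−μ)s = 0.60×21.6415 = 12.985.

shape1 = 8.657, shape2 = 12.985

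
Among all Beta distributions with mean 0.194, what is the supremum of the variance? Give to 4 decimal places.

Var = μ(1−μ)/(α+β+1), which approaches μ(1−μ) as α+β → 0.
So the supremum is μ(1−μ) = 0.194×0.806 = 0.1564.

0.1564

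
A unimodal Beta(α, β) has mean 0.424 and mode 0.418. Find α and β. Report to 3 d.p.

With s = α+β: μ = α/s and mode = (α−1)/(s−2). Eliminating α = μs,
μs − 1 = m(s−2) ⇒ s(μ−m) = 1−2m ⇒ s = 0.164/0.006 = 27.3333.
So α = μs = 11.589, β = (1−μ)s = 15.744.

α = 11.589, β = 15.744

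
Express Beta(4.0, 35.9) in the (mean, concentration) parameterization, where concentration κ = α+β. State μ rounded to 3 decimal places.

κ = α+β = 4.0+35.9 = 39.9; μ = α/κ = 4.0/39.9 = 0.100.

μ = 0.100, κ = 39.9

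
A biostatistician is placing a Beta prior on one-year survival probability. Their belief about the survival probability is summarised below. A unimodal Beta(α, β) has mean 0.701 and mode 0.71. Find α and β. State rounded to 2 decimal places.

α = 32.71, β = 13.95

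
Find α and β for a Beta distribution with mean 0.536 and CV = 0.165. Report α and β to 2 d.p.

σ = CV·μ = 0.165×0.536 = 0.08844, so σ² = 0.007822.
s+1 = μ(1−μ)/σ² = 0.248704/0.007822 = 31.7969, so s = α+β = 30.7969.
α = μs = 16.51, β = (1−μ)s = 14.29.

α = 16.51, β = 14.29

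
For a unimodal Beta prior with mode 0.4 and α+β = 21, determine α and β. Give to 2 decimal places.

Since the density peak of Beta(α,β) is at (α−1)/(α+β−2),
α = 1 + 0.4(21−2) = 8.60 and β = 21 − 8.60 = 12.40.

α = 8.60, β = 12.40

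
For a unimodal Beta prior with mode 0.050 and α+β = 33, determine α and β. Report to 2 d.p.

Mode = (α−1)/(κ−2) with κ = α+β, so α−1 = 0.050·31 = 1.55.
α = 2.55; β = κ − α = 30.45.

α = 2.55, β = 30.45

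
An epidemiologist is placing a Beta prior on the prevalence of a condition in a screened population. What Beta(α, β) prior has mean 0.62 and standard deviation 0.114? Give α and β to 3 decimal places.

First σ² = 0.012996. Setting α = μn, β = (1−μ)n with n = α+β,
μ(1−μ)/(n+1) = 0.012996 ⇒ n+1 = 0.2356/0.012996 = 18.1287 ⇒ n = 17.1287.
Hence α = 0.62×17.1287 = 10.620, β = 0.38×17.1287 = 6.509.

α = 10.620, β = 6.509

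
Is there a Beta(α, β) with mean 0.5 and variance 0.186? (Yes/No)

The Beta variance bound is σ² < μ(1−μ).
Here μ(1−μ) = 0.5×0.5 = 0.25, and 0.186 < 0.25.

Yes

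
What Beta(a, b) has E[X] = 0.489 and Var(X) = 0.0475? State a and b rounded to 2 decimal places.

a = 2.08, b = 2.18

Write ν = a+b; then a = μν and Var = μ(1−μ)/(ν+1).
ν = μ(1−μ)/Var − 1 = 0.249879/0.0475 − 1 = 4.2606.
a = 0.489·4.2606 = 2.08, b = 0.511·4.2606 = 2.18.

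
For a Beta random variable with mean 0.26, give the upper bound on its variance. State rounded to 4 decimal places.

For fixed mean μ the Beta variance is μ(1−μ)/(α+β+1), increasing as α+β decreases.
Its least upper bound (not attained) is μ(1−μ) = 0.26·0.74 = 0.1924.

0.1924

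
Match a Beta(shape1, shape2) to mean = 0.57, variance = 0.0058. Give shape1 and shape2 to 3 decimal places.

shape1 = 23.517, shape2 = 17.741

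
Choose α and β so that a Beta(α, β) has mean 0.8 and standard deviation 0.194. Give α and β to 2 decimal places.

α = 2.60, β = 0.65

σ² = 0.194² = 0.037636.
With s = α+β, Var = μ(1−μ)/(s+1), so s+1 = (0.8×0.2)/0.037636 = 4.2512 and s = 3.2512.
α = μs = 2.60, β = (1−μ)s = 0.65.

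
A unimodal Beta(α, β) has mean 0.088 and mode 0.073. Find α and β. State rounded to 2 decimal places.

α = 5.01, β = 51.92

Let s = α+β. Mean gives α = μs = 0.088s; mode gives (α−1)/(s−2) = 0.073.
Substituting: 0.088s − 1 = 0.073(s−2) = 0.073s − 0.146, so 0.015s = 0.854 and s = 56.9333.
Then α = 0.088×56.9333 = 5.01 and β = s−α = 51.92.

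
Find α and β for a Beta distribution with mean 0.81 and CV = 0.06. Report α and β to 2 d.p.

Var = (CV·μ)² = (0.06×0.81)² = 0.002362.
α+β = μ(1−μ)/Var − 1 = 0.1539/0.002362 − 1 = 64.1578.
Thus α = 0.81·64.1578 = 51.97 and β = 0.19·64.1578 = 12.19.

α = 51.97, β = 12.19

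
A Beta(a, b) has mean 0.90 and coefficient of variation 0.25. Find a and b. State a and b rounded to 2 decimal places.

a = 0.70, b = 0.08

σ = CV·μ = 0.25×0.90 = 0.22500, so σ² = 0.050625.
s+1 = μ(1−μ)/σ² = 0.0900/0.050625 = 1.7778, so s = a+b = 0.7778.
a = μs = 0.70, b = (1−μ)s = 0.08.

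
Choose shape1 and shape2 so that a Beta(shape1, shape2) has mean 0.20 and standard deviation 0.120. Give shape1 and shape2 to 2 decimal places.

Variance = 0.120² = 0.014400. The moment-matching identity shape1+shape2 = μ(1−μ)/Var − 1 gives
shape1+shape2 = 0.1600/0.014400 − 1 = 10.1111, so shape1 = μ·10.1111 = 2.02 and shape2 = (1−μ)·10.1111 = 8.09.

shape1 = 2.02, shape2 = 8.09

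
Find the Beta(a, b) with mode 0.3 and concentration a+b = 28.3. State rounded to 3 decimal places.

Mode = (a−1)/(κ−2) with κ = a+b, so a−1 = 0.3·26.3 = 7.890.
a = 8.890; b = κ − a = 19.410.

a = 8.890, b = 19.410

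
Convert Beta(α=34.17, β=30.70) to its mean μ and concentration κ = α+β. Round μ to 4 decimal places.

κ = α+β = 34.17+30.70 = 64.87; μ = α/κ = 34.17/64.87 = 0.5267.

μ = 0.5267, κ = 64.87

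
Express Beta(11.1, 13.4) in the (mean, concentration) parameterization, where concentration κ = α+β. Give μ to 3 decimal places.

μ = 0.453, κ = 24.5

κ = α+β = 11.1+13.4 = 24.5; μ = α/κ = 11.1/24.5 = 0.453.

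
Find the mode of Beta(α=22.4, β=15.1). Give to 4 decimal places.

0.6028

The density x^(α−1)(1−x)^(β−1) is maximised at (α−1)/(α+β−2) = 21.4/35.5 = 0.6028.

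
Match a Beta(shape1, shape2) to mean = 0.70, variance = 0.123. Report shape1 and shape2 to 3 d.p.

shape1 = 0.495, shape2 = 0.212

Write ν = shape1+shape2; then shape1 = μν and Var = μ(1−μ)/(ν+1).
ν = μ(1−μ)/Var − 1 = 0.2100/0.123 − 1 = 0.7073.
shape1 = 0.70·0.7073 = 0.495, shape2 = 0.30·0.7073 = 0.212.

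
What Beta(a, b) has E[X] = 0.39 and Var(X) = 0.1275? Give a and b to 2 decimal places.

a = 0.34, b = 0.53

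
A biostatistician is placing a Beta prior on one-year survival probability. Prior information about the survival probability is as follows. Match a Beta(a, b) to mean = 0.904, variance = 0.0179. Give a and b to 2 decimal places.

a = 3.48, b = 0.37

By moment matching, a+b = μ(1−μ)/σ² − 1 = (0.904·0.096)/0.0179 − 1 = 4.8483 − 1 = 3.8483.
Since a/(a+b) = μ, a = 0.904·3.8483 = 3.48 and b = 0.096·3.8483 = 0.37.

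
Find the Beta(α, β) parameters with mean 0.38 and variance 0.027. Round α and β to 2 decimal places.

α = 2.94, β = 4.79

By moment matching, α+β = μ(1−μ)/σ² − 1 = (0.38·0.62)/0.027 − 1 = 8.7259 − 1 = 7.7259.
Since α/(α+β) = μ, α = 0.38·7.7259 = 2.94 and β = 0.62·7.7259 = 4.79.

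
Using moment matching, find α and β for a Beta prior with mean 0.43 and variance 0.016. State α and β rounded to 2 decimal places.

α = 6.16, β = 8.16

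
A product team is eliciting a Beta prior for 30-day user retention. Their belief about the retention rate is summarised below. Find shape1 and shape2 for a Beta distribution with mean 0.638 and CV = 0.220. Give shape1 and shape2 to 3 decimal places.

σ = CV·μ = 0.220×0.638 = 0.14036, so σ² = 0.019701.
s+1 = μ(1−μ)/σ² = 0.230956/0.019701 = 11.7231, so s = shape1+shape2 = 10.7231.
shape1 = μs = 6.841, shape2 = (1−μ)s = 3.882.

shape1 = 6.841, shape2 = 3.882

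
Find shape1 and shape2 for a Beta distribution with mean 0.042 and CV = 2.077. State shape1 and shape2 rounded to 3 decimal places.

σ = CV·μ = 2.077×0.042 = 0.08723, so σ² = 0.007610.
s+1 = μ(1−μ)/σ² = 0.040236/0.007610 = 5.2874, so s = shape1+shape2 = 4.2874.
shape1 = μs = 0.180, shape2 = (1−μ)s = 4.107.

shape1 = 0.180, shape2 = 4.107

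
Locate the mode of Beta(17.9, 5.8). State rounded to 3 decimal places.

The density x^(α−1)(1−x)^(β−1) is maximised at (α−1)/(α+β−2) = 16.9/21.7 = 0.779.

0.779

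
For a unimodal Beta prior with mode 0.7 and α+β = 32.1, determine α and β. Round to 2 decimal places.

For α,β>1 the mode is (α−1)/(α+β−2), so α = mode·(κ−2)+1 = 0.7×30.1+1 = 22.07.
And β = (1−mode)·(κ−2)+1 = 0.3×30.1+1 = 10.03.

α = 22.07, β = 10.03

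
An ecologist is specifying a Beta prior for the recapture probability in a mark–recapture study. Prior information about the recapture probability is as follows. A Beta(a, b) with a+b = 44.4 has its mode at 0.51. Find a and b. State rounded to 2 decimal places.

a = 22.62, b = 21.78

Since the density peak of Beta(a,b) is at (a−1)/(a+b−2),
a = 1 + 0.51(44.4−2) = 22.62 and b = 44.4 − 22.62 = 21.78.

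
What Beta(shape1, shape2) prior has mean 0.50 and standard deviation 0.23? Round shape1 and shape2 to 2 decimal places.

Variance = 0.23² = 0.0529. The moment-matching identity shape1+shape2 = μ(1−μ)/Var − 1 gives
shape1+shape2 = 0.2500/0.0529 − 1 = 3.7259, so shape1 = μ·3.7259 = 1.86 and shape2 = (1−μ)·3.7259 = 1.86.

shape1 = 1.86, shape2 = 1.86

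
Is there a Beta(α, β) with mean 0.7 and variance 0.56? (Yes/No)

No

For any Beta, Var(X) < E[X]·(1−E[X]).
Here μ(1−μ) = 0.7×0.3 = 0.21, and 0.56 ≥ 0.21.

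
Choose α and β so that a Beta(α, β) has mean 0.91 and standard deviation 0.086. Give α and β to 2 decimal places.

σ² = 0.086² = 0.007396.
With s = α+β, Var = μ(1−μ)/(s+1), so s+1 = (0.91×0.09)/0.007396 = 11.0736 and s = 10.0736.
α = μs = 9.17, β = (1−μ)s = 0.91.

α = 9.17, β = 0.91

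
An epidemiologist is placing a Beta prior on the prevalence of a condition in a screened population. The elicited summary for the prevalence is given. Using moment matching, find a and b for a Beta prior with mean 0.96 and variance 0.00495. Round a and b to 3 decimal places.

a = 6.487, b = 0.270

By moment matching, a+b = μ(1−μ)/σ² − 1 = (0.96·0.04)/0.00495 − 1 = 7.7576 − 1 = 6.7576.
Since a/(a+b) = μ, a = 0.96·6.7576 = 6.487 and b = 0.04·6.7576 = 0.270.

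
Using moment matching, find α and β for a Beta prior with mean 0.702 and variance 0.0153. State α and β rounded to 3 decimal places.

α = 8.896, β = 3.777

By moment matching, α+β = μ(1−μ)/σ² − 1 = (0.702·0.298)/0.0153 − 1 = 13.6729 − 1 = 12.6729.
Since α/(α+β) = μ, α = 0.702·12.6729 = 8.896 and β = 0.298·12.6729 = 3.777.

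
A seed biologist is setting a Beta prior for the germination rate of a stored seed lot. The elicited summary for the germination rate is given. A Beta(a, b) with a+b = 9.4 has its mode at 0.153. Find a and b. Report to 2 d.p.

a = 2.13, b = 7.27

Since the density peak of Beta(a,b) is at (a−1)/(a+b−2),
a = 1 + 0.153(9.4−2) = 2.13 and b = 9.4 − 2.13 = 7.27.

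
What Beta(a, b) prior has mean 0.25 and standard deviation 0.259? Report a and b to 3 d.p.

a = 0.449, b = 1.346

First σ² = 0.067081. Setting a = μn, b = (1−μ)n with n = a+b,
μ(1−μ)/(n+1) = 0.067081 ⇒ n+1 = 0.1875/0.067081 = 2.7951 ⇒ n = 1.7951.
Hence a = 0.25×1.7951 = 0.449, b = 0.75×1.7951 = 1.346.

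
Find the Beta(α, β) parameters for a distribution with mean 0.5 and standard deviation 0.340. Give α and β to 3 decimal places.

α = 0.581, β = 0.581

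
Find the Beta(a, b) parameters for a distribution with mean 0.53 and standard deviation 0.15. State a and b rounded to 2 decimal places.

a = 5.34, b = 4.73

Variance = 0.15² = 0.0225. The moment-matching identity a+b = μ(1−μ)/Var − 1 gives
a+b = 0.2491/0.0225 − 1 = 10.0711, so a = μ·10.0711 = 5.34 and b = (1−μ)·10.0711 = 4.73.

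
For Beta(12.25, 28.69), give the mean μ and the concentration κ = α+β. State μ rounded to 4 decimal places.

μ = 0.2992, κ = 40.94

κ = α+β = 12.25+28.69 = 40.94; μ = α/κ = 12.25/40.94 = 0.2992.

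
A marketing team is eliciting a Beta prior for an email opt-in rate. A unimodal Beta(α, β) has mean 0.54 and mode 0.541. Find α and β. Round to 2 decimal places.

α = 44.28, β = 37.72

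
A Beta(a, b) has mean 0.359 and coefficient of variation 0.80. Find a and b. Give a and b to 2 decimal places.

a = 0.64, b = 1.15

Var = (CV·μ)² = (0.80×0.359)² = 0.082484.
a+b = μ(1−μ)/Var − 1 = 0.230119/0.082484 − 1 = 1.7899.
Thus a = 0.359·1.7899 = 0.64 and b = 0.641·1.7899 = 1.15.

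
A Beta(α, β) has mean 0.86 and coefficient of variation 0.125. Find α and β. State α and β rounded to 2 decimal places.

α = 8.10, β = 1.32

Var = (CV·μ)² = (0.125×0.86)² = 0.011556.
α+β = μ(1−μ)/Var − 1 = 0.1204/0.011556 − 1 = 9.4186.
Thus α = 0.86·9.4186 = 8.10 and β = 0.14·9.4186 = 1.32.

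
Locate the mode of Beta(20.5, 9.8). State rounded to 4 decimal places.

With α,β > 1, mode = (α−1)/(α+β−2) = 19.5/28.3 = 0.6890.

0.6890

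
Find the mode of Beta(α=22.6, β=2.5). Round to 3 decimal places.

With α,β > 1, mode = (α−1)/(α+β−2) = 21.6/23.1 = 0.935.

0.935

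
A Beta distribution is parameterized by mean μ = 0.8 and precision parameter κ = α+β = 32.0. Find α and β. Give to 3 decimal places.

α = 25.600, β = 6.400

α = μκ = 0.8×32.0 = 25.600 and β = (1−μ)κ = 0.2×32.0 = 6.400.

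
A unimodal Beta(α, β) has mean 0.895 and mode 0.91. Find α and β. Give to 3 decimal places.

Let s = α+β. Mean gives α = μs = 0.895s; mode gives (α−1)/(s−2) = 0.91.
Substituting: 0.895s − 1 = 0.91(s−2) = 0.91s − 1.82, so -0.015s = -0.82 and s = 54.6667.
Then α = 0.895×54.6667 = 48.927 and β = s−α = 5.740.

α = 48.927, β = 5.740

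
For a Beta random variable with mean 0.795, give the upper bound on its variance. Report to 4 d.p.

0.1630

For fixed mean μ the Beta variance is μ(1−μ)/(α+β+1), increasing as α+β decreases.
Its least upper bound (not attained) is μ(1−μ) = 0.795·0.205 = 0.1630.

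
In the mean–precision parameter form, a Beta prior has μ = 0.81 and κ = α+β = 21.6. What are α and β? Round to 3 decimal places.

α = μκ = 0.81×21.6 = 17.496 and β = (1−μ)κ = 0.19×21.6 = 4.104.

α = 17.496, β = 4.104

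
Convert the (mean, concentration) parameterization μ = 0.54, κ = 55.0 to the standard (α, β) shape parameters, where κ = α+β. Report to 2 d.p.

α = 29.70, β = 25.30

α = μκ = 0.54×55.0 = 29.70 and β = (1−μ)κ = 0.46×55.0 = 25.30.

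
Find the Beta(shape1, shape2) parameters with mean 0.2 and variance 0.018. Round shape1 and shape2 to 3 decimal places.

shape1 = 1.578, shape2 = 6.311

By moment matching, shape1+shape2 = μ(1−μ)/σ² − 1 = (0.2·0.8)/0.018 − 1 = 8.8889 − 1 = 7.8889.
Since shape1/(shape1+shape2) = μ, shape1 = 0.2·7.8889 = 1.578 and shape2 = 0.8·7.8889 = 6.311.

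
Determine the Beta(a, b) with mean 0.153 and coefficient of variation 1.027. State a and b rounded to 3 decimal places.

a = 0.650, b = 3.599

Var = (CV·μ)² = (1.027×0.153)² = 0.024690.
a+b = μ(1−μ)/Var − 1 = 0.129591/0.024690 − 1 = 4.2487.
Thus a = 0.153·4.2487 = 0.650 and b = 0.847·4.2487 = 3.599.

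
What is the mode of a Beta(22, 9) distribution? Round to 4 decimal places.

The density x^(α−1)(1−x)^(β−1) is maximised at (α−1)/(α+β−2) = 21/29 = 0.7241.

0.7241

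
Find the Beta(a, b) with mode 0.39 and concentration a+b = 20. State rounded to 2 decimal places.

a = 8.02, b = 11.98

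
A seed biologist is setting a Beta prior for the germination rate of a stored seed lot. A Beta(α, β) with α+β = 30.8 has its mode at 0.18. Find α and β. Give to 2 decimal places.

Mode = (α−1)/(κ−2) with κ = α+β, so α−1 = 0.18·28.8 = 5.18.
α = 6.18; β = κ − α = 24.62.

α = 6.18, β = 24.62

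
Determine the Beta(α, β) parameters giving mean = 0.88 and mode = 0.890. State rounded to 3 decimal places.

α = 68.640, β = 9.360

With s = α+β: μ = α/s and mode = (α−1)/(s−2). Eliminating α = μs,
μs − 1 = m(s−2) ⇒ s(μ−m) = 1−2m ⇒ s = -0.780/-0.010 = 78.0000.
So α = μs = 68.640, β = (1−μ)s = 9.360.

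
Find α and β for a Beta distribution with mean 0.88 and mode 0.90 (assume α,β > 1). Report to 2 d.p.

α = 35.20, β = 4.80

Let s = α+β. Mean gives α = μs = 0.88s; mode gives (α−1)/(s−2) = 0.90.
Substituting: 0.88s − 1 = 0.90(s−2) = 0.90s − 1.80, so -0.02s = -0.80 and s = 40.0000.
Then α = 0.88×40.0000 = 35.20 and β = s−α = 4.80.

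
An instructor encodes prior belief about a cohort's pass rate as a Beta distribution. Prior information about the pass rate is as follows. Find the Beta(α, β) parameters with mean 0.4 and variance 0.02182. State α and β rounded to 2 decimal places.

α = 4.00, β = 6.00

By moment matching, α+β = μ(1−μ)/σ² − 1 = (0.4·0.6)/0.02182 − 1 = 10.9991 − 1 = 9.9991.
Since α/(α+β) = μ, α = 0.4·9.9991 = 4.00 and β = 0.6·9.9991 = 6.00.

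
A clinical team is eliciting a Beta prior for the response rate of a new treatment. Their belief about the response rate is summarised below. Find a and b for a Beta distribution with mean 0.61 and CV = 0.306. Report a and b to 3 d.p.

a = 3.555, b = 2.273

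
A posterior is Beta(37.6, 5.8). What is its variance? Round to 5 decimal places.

μ = 37.6/43.4 = 0.866359; Var = μ(1−μ)/(α+β+1) = 0.1157808/44.4 = 0.00261.

0.00261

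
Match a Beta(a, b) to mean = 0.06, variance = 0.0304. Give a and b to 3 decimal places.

a = 0.051, b = 0.804

By moment matching, a+b = μ(1−μ)/σ² − 1 = (0.06·0.94)/0.0304 − 1 = 1.8553 − 1 = 0.8553.
Since a/(a+b) = μ, a = 0.06·0.8553 = 0.051 and b = 0.94·0.8553 = 0.804.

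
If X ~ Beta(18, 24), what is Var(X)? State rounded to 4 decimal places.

0.0057

α+β = 42 and αβ = 432, so Var = αβ/[(α+β)²(α+β+1)] = 432/75852 = 0.0057.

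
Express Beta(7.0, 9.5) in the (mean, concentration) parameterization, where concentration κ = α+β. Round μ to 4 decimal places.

μ = 0.4242, κ = 16.5

κ = α+β = 7.0+9.5 = 16.5; μ = α/κ = 7.0/16.5 = 0.4242.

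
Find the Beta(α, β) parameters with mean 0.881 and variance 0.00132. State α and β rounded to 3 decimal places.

Write ν = α+β; then α = μν and Var = μ(1−μ)/(ν+1).
ν = μ(1−μ)/Var − 1 = 0.104839/0.00132 − 1 = 78.4235.
α = 0.881·78.4235 = 69.091, β = 0.119·78.4235 = 9.332.

α = 69.091, β = 9.332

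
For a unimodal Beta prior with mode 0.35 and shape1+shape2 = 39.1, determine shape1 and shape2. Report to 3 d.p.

Mode = (shape1−1)/(κ−2) with κ = shape1+shape2, so shape1−1 = 0.35·37.1 = 12.985.
shape1 = 13.985; shape2 = κ − shape1 = 25.115.

shape1 = 13.985, shape2 = 25.115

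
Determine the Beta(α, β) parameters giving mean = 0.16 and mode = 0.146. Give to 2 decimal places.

α = 8.09, β = 42.48

Let s = α+β. Mean gives α = μs = 0.16s; mode gives (α−1)/(s−2) = 0.146.
Substituting: 0.16s − 1 = 0.146(s−2) = 0.146s − 0.292, so 0.014s = 0.708 and s = 50.5714.
Then α = 0.16×50.5714 = 8.09 and β = s−α = 42.48.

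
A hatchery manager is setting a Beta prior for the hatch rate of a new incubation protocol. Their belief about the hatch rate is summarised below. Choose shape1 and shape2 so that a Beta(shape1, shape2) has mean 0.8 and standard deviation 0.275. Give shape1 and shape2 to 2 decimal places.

Variance = 0.275² = 0.075625. The moment-matching identity shape1+shape2 = μ(1−μ)/Var − 1 gives
shape1+shape2 = 0.16/0.075625 − 1 = 1.1157, so shape1 = μ·1.1157 = 0.89 and shape2 = (1−μ)·1.1157 = 0.22.

shape1 = 0.89, shape2 = 0.22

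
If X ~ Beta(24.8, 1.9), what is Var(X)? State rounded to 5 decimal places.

0.00239

α+β = 26.7 and αβ = 47.12, so Var = αβ/[(α+β)²(α+β+1)] = 47.12/19747.053 = 0.00239.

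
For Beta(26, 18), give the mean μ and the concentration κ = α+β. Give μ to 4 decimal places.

μ = 0.5909, κ = 44

κ = α+β = 26+18 = 44; μ = α/κ = 26/44 = 0.5909.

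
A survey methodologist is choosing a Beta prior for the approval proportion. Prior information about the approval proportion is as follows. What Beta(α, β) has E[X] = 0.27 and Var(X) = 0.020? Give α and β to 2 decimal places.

Let s = α+β. The Beta variance is μ(1−μ)/(s+1).
So s+1 = μ(1−μ)/σ² = (0.27×0.73)/0.020 = 0.1971/0.020 = 9.8550, giving s = 8.8550.
Then α = μs = 0.27×8.8550 = 2.39 and β = (1−μ)s = 0.73×8.8550 = 6.46.

α = 2.39, β = 6.46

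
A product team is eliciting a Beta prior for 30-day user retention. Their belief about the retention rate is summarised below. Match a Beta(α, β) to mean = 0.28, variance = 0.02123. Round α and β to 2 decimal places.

Let s = α+β. The Beta variance is μ(1−μ)/(s+1).
So s+1 = μ(1−μ)/σ² = (0.28×0.72)/0.02123 = 0.2016/0.02123 = 9.4960, giving s = 8.4960.
Then α = μs = 0.28×8.4960 = 2.38 and β = (1−μ)s = 0.72×8.4960 = 6.12.

α = 2.38, β = 6.12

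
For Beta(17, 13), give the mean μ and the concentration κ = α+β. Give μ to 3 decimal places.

κ = α+β = 17+13 = 30; μ = α/κ = 17/30 = 0.567.

μ = 0.567, κ = 30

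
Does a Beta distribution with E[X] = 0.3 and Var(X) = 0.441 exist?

No

For any Beta, Var(X) < E[X]·(1−E[X]).
Here μ(1−μ) = 0.3×0.7 = 0.21, and 0.441 ≥ 0.21.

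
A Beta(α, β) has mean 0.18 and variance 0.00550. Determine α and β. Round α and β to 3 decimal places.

α = 4.651, β = 21.186

By moment matching, α+β = μ(1−μ)/σ² − 1 = (0.18·0.82)/0.00550 − 1 = 26.8364 − 1 = 25.8364.
Since α/(α+β) = μ, α = 0.18·25.8364 = 4.651 and β = 0.82·25.8364 = 21.186.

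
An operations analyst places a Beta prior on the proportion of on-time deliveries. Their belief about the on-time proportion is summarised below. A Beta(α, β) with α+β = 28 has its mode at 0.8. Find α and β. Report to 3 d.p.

α = 21.800, β = 6.200

For α,β>1 the mode is (α−1)/(α+β−2), so α = mode·(κ−2)+1 = 0.8×26+1 = 21.800.
And β = (1−mode)·(κ−2)+1 = 0.2×26+1 = 6.200.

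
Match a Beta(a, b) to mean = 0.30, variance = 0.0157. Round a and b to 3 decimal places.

By moment matching, a+b = μ(1−μ)/σ² − 1 = (0.30·0.70)/0.0157 − 1 = 13.3758 − 1 = 12.3758.
Since a/(a+b) = μ, a = 0.30·12.3758 = 3.713 and b = 0.70·12.3758 = 8.663.

a = 3.713, b = 8.663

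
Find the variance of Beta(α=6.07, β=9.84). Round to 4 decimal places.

Var = αβ/[(α+β)²(α+β+1)] = (6.07×9.84)/(15.91²×16.91) = 59.7288/4280.396171 = 0.0140.

0.0140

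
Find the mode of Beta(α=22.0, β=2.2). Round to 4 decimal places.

0.9459

With α,β > 1, mode = (α−1)/(α+β−2) = 21.0/22.2 = 0.9459.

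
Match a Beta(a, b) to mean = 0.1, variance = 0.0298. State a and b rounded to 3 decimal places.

a = 0.202, b = 1.818

Let s = a+b. The Beta variance is μ(1−μ)/(s+1).
So s+1 = μ(1−μ)/σ² = (0.1×0.9)/0.0298 = 0.09/0.0298 = 3.0201, giving s = 2.0201.
Then a = μs = 0.1×2.0201 = 0.202 and b = (1−μ)s = 0.9×2.0201 = 1.818.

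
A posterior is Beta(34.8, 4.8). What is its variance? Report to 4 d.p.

0.0026

α+β = 39.6 and αβ = 167.04, so Var = αβ/[(α+β)²(α+β+1)] = 167.04/63667.296 = 0.0026.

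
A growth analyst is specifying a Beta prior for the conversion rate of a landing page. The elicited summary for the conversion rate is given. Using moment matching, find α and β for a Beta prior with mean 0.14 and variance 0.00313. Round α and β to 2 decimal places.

α = 5.25, β = 32.22

Write ν = α+β; then α = μν and Var = μ(1−μ)/(ν+1).
ν = μ(1−μ)/Var − 1 = 0.1204/0.00313 − 1 = 37.4665.
α = 0.14·37.4665 = 5.25, β = 0.86·37.4665 = 32.22.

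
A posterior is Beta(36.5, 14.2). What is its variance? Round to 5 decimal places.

μ = 36.5/50.7 = 0.719921; Var = μ(1−μ)/(α+β+1) = 0.2016347/51.7 = 0.00390.

0.00390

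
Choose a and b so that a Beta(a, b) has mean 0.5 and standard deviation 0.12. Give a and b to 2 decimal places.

a = 8.18, b = 8.18

Variance = 0.12² = 0.0144. The moment-matching identity a+b = μ(1−μ)/Var − 1 gives
a+b = 0.25/0.0144 − 1 = 16.3611, so a = μ·16.3611 = 8.18 and b = (1−μ)·16.3611 = 8.18.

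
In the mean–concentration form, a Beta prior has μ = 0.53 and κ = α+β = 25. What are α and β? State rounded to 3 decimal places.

α = 13.250, β = 11.750

α = μκ = 0.53×25 = 13.250 and β = (1−μ)κ = 0.47×25 = 11.750.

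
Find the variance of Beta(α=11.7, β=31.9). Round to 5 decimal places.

Var = αβ/[(α+β)²(α+β+1)] = (11.7×31.9)/(43.6²×44.6) = 373.23/84782.816 = 0.00440.

0.00440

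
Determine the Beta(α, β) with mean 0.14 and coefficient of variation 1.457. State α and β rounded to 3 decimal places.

σ = CV·μ = 1.457×0.14 = 0.20398, so σ² = 0.041608.
s+1 = μ(1−μ)/σ² = 0.1204/0.041608 = 2.8937, so s = α+β = 1.8937.
α = μs = 0.265, β = (1−μ)s = 1.629.

α = 0.265, β = 1.629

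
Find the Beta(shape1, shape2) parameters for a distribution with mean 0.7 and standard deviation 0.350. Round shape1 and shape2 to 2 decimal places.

shape1 = 0.50, shape2 = 0.21

Variance = 0.350² = 0.122500. The moment-matching identity shape1+shape2 = μ(1−μ)/Var − 1 gives
shape1+shape2 = 0.21/0.122500 − 1 = 0.7143, so shape1 = μ·0.7143 = 0.50 and shape2 = (1−μ)·0.7143 = 0.21.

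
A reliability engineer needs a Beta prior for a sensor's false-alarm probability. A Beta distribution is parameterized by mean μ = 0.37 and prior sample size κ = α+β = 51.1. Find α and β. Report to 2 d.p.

α = μκ = 0.37×51.1 = 18.91 and β = (1−μ)κ = 0.63×51.1 = 32.19.

α = 18.91, β = 32.19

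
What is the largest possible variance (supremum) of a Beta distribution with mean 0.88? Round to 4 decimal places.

0.1056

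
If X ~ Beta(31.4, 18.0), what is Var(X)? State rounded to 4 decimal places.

0.0046

α+β = 49.4 and αβ = 565.20, so Var = αβ/[(α+β)²(α+β+1)] = 565.20/122994.144 = 0.0046.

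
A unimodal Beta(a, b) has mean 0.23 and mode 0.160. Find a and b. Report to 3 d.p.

a = 2.234, b = 7.480

Let s = a+b. Mean gives a = μs = 0.23s; mode gives (a−1)/(s−2) = 0.160.
Substituting: 0.23s − 1 = 0.160(s−2) = 0.160s − 0.320, so 0.070s = 0.680 and s = 9.7143.
Then a = 0.23×9.7143 = 2.234 and b = s−a = 7.480.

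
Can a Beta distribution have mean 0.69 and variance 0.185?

The Beta variance bound is σ² < μ(1−μ).
Here μ(1−μ) = 0.69×0.31 = 0.2139, and 0.185 < 0.2139.

Yes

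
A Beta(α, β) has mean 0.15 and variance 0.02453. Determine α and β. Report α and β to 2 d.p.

Write ν = α+β; then α = μν and Var = μ(1−μ)/(ν+1).
ν = μ(1−μ)/Var − 1 = 0.1275/0.02453 − 1 = 4.1977.
α = 0.15·4.1977 = 0.63, β = 0.85·4.1977 = 3.57.

α = 0.63, β = 3.57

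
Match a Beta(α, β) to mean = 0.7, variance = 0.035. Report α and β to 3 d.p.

Let s = α+β. The Beta variance is μ(1−μ)/(s+1).
So s+1 = μ(1−μ)/σ² = (0.7×0.3)/0.035 = 0.21/0.035 = 6.0000, giving s = 5.0000.
Then α = μs = 0.7×5.0000 = 3.500 and β = (1−μ)s = 0.3×5.0000 = 1.500.

α = 3.500, β = 1.500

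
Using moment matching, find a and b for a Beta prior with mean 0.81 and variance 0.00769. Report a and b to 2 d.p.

Write ν = a+b; then a = μν and Var = μ(1−μ)/(ν+1).
ν = μ(1−μ)/Var − 1 = 0.1539/0.00769 − 1 = 19.0130.
a = 0.81·19.0130 = 15.40, b = 0.19·19.0130 = 3.61.

a = 15.40, b = 3.61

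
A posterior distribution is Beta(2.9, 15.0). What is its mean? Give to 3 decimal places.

E[X] = α/(α+β) = 2.9/17.9 = 0.162.

0.162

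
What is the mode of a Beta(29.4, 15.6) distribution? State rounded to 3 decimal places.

0.660

With α,β > 1, mode = (α−1)/(α+β−2) = 28.4/43.0 = 0.660.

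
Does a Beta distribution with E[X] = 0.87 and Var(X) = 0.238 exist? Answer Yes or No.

For any Beta, Var(X) < E[X]·(1−E[X]).
Here μ(1−μ) = 0.87×0.13 = 0.1131, and 0.238 ≥ 0.1131.

No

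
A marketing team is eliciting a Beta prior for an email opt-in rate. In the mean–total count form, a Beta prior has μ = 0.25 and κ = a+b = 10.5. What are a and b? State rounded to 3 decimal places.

a = 2.625, b = 7.875

Split κ in proportion μ : (1−μ): a = 0.25·10.5 = 2.625, b = 10.5 − 2.625 = 7.875.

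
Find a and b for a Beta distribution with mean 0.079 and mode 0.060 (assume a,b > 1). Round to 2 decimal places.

a = 3.66, b = 42.66

With s = a+b: μ = a/s and mode = (a−1)/(s−2). Eliminating a = μs,
μs − 1 = m(s−2) ⇒ s(μ−m) = 1−2m ⇒ s = 0.880/0.019 = 46.3158.
So a = μs = 3.66, b = (1−μ)s = 42.66.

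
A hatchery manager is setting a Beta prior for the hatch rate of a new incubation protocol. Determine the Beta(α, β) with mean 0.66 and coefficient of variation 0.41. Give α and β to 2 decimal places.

σ = CV·μ = 0.41×0.66 = 0.27060, so σ² = 0.073224.
s+1 = μ(1−μ)/σ² = 0.2244/0.073224 = 3.0646, so s = α+β = 2.0646.
α = μs = 1.36, β = (1−μ)s = 0.70.

α = 1.36, β = 0.70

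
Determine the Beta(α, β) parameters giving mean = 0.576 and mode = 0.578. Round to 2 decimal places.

α = 44.93, β = 33.07

Let s = α+β. Mean gives α = μs = 0.576s; mode gives (α−1)/(s−2) = 0.578.
Substituting: 0.576s − 1 = 0.578(s−2) = 0.578s − 1.156, so -0.002s = -0.156 and s = 78.0000.
Then α = 0.576×78.0000 = 44.93 and β = s−α = 33.07.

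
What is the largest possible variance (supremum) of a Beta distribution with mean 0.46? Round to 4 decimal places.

0.2484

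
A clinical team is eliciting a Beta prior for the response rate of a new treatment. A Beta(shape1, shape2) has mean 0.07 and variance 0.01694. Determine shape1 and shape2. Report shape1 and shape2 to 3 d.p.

shape1 = 0.199, shape2 = 2.644

Write ν = shape1+shape2; then shape1 = μν and Var = μ(1−μ)/(ν+1).
ν = μ(1−μ)/Var − 1 = 0.0651/0.01694 − 1 = 2.8430.
shape1 = 0.07·2.8430 = 0.199, shape2 = 0.93·2.8430 = 2.644.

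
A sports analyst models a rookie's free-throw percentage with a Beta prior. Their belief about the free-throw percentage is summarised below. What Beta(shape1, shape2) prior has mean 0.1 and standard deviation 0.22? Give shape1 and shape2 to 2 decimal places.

shape1 = 0.09, shape2 = 0.77

σ² = 0.22² = 0.0484.
With s = shape1+shape2, Var = μ(1−μ)/(s+1), so s+1 = (0.1×0.9)/0.0484 = 1.8595 and s = 0.8595.
shape1 = μs = 0.09, shape2 = (1−μ)s = 0.77.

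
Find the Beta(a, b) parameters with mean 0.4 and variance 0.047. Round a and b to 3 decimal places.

a = 1.643, b = 2.464

By moment matching, a+b = μ(1−μ)/σ² − 1 = (0.4·0.6)/0.047 − 1 = 5.1064 − 1 = 4.1064.
Since a/(a+b) = μ, a = 0.4·4.1064 = 1.643 and b = 0.6·4.1064 = 2.464.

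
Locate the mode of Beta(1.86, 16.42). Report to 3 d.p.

0.053

With α,β > 1, mode = (α−1)/(α+β−2) = 0.86/16.28 = 0.053.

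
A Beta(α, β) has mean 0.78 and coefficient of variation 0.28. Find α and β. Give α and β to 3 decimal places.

α = 2.026, β = 0.571

σ = CV·μ = 0.28×0.78 = 0.21840, so σ² = 0.047699.
s+1 = μ(1−μ)/σ² = 0.1716/0.047699 = 3.5976, so s = α+β = 2.5976.
α = μs = 2.026, β = (1−μ)s = 0.571.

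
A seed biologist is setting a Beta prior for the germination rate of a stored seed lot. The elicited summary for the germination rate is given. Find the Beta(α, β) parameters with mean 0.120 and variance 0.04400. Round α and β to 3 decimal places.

Write ν = α+β; then α = μν and Var = μ(1−μ)/(ν+1).
ν = μ(1−μ)/Var − 1 = 0.105600/0.04400 − 1 = 1.4000.
α = 0.120·1.4000 = 0.168, β = 0.880·1.4000 = 1.232.

α = 0.168, β = 1.232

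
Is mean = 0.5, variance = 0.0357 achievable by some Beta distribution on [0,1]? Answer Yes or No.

A Beta with mean μ has variance μ(1−μ)/(α+β+1) < μ(1−μ).
Here μ(1−μ) = 0.5×0.5 = 0.25, and 0.0357 < 0.25.

Yes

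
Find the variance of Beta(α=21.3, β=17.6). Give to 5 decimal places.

0.00621

Var = αβ/[(α+β)²(α+β+1)] = (21.3×17.6)/(38.9²×39.9) = 374.88/60377.079 = 0.00621.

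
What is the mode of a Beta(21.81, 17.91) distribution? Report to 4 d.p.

0.5517

With α,β > 1, mode = (α−1)/(α+β−2) = 20.81/37.72 = 0.5517.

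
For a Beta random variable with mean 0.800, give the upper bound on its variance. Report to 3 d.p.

0.160

Var = μ(1−μ)/(α+β+1), which approaches μ(1−μ) as α+β → 0.
So the supremum is μ(1−μ) = 0.800×0.200 = 0.160.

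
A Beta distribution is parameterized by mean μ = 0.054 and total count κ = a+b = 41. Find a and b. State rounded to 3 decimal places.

Split κ in proportion μ : (1−μ): a = 0.054·41 = 2.214, b = 41 − 2.214 = 38.786.

a = 2.214, b = 38.786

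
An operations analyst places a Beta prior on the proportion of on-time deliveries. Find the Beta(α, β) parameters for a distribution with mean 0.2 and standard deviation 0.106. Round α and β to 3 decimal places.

α = 2.648, β = 10.592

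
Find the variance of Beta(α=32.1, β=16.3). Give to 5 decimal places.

0.00452

Var = αβ/[(α+β)²(α+β+1)] = (32.1×16.3)/(48.4²×49.4) = 523.23/115722.464 = 0.00452.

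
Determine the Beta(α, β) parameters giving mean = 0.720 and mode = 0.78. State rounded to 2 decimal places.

α = 6.72, β = 2.61

With s = α+β: μ = α/s and mode = (α−1)/(s−2). Eliminating α = μs,
μs − 1 = m(s−2) ⇒ s(μ−m) = 1−2m ⇒ s = -0.56/-0.060 = 9.3333.
So α = μs = 6.72, β = (1−μ)s = 2.61.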